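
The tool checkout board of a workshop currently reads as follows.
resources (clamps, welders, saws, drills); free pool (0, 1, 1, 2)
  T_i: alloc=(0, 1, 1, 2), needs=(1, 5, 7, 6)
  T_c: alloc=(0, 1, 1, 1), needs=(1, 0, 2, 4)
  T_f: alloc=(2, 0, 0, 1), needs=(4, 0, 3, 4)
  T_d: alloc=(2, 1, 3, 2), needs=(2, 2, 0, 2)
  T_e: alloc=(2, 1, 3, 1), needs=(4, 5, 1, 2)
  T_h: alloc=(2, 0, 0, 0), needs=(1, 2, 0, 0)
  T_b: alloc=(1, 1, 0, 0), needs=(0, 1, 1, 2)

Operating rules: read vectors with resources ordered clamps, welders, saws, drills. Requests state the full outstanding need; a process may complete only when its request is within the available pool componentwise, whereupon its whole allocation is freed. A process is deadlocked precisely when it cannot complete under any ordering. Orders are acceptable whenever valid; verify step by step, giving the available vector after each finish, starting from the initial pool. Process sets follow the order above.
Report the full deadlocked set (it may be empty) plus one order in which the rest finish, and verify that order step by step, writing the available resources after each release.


Deadlocked: T_i and T_e.
Key observation: no order helps: past T_b, T_h, T_d, T_c, T_f, the free pool tops out at (7, 4, 5, 6), below what each blocked process needs in welders.
A valid finishing order for the others: T_b, T_h, T_d, T_c, T_f. Walking it through:
  pool = (0, 1, 1, 2)
  run T_b (needs (0, 1, 1, 2), free (0, 1, 1, 2)); after release of (1, 1, 0, 0) the pool is (1, 2, 1, 2)
  run T_h (needs (1, 2, 0, 0), free (1, 2, 1, 2)); after release of (2, 0, 0, 0) the pool is (3, 2, 1, 2)
  run T_d (needs (2, 2, 0, 2), free (3, 2, 1, 2)); after release of (2, 1, 3, 2) the pool is (5, 3, 4, 4)
  run T_c (needs (1, 0, 2, 4), free (5, 3, 4, 4)); after release of (0, 1, 1, 1) the pool is (5, 4, 5, 5)
  run T_f (needs (4, 0, 3, 4), free (5, 4, 5, 5)); after release of (2, 0, 0, 1) the pool is (7, 4, 5, 6)
The blocked processes can never fit:
  blocked: T_i wants (1, 5, 7, 6), pool (7, 4, 5, 6) — not enough welders and saws
  blocked: T_e wants (4, 5, 1, 2), pool (7, 4, 5, 6) — not enough welders


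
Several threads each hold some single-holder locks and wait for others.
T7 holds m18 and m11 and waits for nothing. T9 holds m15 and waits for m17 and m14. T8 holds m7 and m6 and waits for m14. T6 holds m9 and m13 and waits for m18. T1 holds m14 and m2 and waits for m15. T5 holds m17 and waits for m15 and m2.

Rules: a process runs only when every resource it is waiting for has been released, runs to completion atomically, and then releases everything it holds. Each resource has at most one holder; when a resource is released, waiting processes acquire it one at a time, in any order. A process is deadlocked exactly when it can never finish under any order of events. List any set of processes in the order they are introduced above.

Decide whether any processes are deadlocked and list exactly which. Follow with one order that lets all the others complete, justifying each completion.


The deadlocked set is T9, T8, T1 and T5.
Key observation: the loop T9 -> T1 -> T9 blocks itself forever; T5 is caught in further circular waits and T8 waits into the deadlock from upstream.
The rest can finish in the order T7, T6.
Verifying each step:
  run T7 (it waits on nothing); releases m18 and m11
  T6 waits on m18 — all released -> runs and releases m9 and m13


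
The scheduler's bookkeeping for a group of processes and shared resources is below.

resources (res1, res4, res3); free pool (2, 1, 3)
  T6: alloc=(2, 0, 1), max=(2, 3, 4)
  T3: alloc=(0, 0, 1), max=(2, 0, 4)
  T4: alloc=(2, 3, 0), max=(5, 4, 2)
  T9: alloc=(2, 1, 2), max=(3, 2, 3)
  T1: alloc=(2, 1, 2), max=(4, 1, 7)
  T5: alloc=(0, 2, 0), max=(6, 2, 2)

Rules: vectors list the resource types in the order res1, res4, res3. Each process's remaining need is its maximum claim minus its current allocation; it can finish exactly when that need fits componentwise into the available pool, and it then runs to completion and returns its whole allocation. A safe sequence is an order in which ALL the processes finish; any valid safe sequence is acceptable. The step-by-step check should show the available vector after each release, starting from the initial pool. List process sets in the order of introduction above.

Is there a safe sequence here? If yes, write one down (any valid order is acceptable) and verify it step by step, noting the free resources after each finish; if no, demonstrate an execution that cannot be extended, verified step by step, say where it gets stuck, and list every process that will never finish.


SAFE — a valid safe sequence is T9, T1, T6, T4, T5, T3.
Key observation: T9 is the earliest step where a requested resource binds exactly: need (1, 1, 1), pool (2, 1, 3) at its turn.
Check, step by step:
  pool = (2, 1, 3)
  T9 needs (1, 1, 1) <= (2, 1, 3) -> finishes; pool += (2, 1, 2) = (4, 2, 5)
  T1 needs (2, 0, 5) <= (4, 2, 5) -> finishes; pool += (2, 1, 2) = (6, 3, 7)
  T6 needs (0, 3, 3) <= (6, 3, 7) -> finishes; pool += (2, 0, 1) = (8, 3, 8)
  T4 needs (3, 1, 2) <= (8, 3, 8) -> finishes; pool += (2, 3, 0) = (10, 6, 8)
  T5 needs (6, 0, 2) <= (10, 6, 8) -> finishes; pool += (0, 2, 0) = (10, 8, 8)
  T3 needs (2, 0, 3) <= (10, 8, 8) -> finishes; pool += (0, 0, 1) = (10, 8, 9)


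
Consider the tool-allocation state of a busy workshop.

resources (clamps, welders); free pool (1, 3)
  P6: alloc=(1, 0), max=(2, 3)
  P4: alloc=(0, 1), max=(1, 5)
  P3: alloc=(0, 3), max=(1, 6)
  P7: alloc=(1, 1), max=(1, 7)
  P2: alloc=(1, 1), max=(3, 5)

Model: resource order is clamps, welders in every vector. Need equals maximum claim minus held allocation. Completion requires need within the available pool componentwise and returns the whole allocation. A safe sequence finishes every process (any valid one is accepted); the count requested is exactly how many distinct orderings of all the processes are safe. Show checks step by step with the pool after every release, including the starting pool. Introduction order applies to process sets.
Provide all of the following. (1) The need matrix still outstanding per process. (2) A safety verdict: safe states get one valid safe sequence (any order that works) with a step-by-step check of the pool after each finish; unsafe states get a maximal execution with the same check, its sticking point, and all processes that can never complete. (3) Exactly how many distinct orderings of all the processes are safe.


(1) Need matrix, components ordered clamps, welders:
  P6: (1, 3)
  P4: (1, 4)
  P3: (1, 3)
  P7: (0, 6)
  P2: (2, 4)
(2) The state is SAFE; one workable sequence: P3, P4, P7, P2, P6.
Key observation: at P3 the run first touches a limit — (1, 3) against (1, 3), exact on a resource it actually requests.
Walking it through:
  pool = (1, 3)
  P3 needs (1, 3) <= (1, 3) -> finishes; pool += (0, 3) = (1, 6)
  P4 needs (1, 4) <= (1, 6) -> finishes; pool += (0, 1) = (1, 7)
  P7 needs (0, 6) <= (1, 7) -> finishes; pool += (1, 1) = (2, 8)
  P2 needs (2, 4) <= (2, 8) -> finishes; pool += (1, 1) = (3, 9)
  P6 needs (1, 3) <= (3, 9) -> finishes; pool += (1, 0) = (4, 9)
(3) Exactly 22 of the possible complete orderings are safe sequences.


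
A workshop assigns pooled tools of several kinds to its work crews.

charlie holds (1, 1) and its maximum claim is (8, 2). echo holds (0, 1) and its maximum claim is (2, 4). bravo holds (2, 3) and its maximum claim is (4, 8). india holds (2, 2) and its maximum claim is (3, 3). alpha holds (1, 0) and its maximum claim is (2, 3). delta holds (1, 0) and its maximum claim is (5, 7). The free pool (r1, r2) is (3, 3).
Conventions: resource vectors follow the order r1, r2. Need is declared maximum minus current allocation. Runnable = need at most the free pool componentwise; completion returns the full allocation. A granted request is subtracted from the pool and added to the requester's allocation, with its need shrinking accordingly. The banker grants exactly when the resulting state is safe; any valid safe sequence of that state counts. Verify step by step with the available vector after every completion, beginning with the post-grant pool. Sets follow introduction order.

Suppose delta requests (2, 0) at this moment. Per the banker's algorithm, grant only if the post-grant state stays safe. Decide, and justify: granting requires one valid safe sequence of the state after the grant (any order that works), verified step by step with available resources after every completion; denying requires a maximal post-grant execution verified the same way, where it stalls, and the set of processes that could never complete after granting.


GRANT — the state after the grant stays safe, e.g. via india, bravo, echo, delta, alpha, charlie.
Key observation: with (1, 3) left after the transfer, india can run at once — the state stays safe.
Check on the post-grant state, step by step:
  pool = (1, 3)
  india needs (1, 1) <= (1, 3) -> finishes; pool += (2, 2) = (3, 5)
  bravo needs (2, 5) <= (3, 5) -> finishes; pool += (2, 3) = (5, 8)
  echo needs (2, 3) <= (5, 8) -> finishes; pool += (0, 1) = (5, 9)
  delta needs (2, 7) <= (5, 9) -> finishes; pool += (3, 0) = (8, 9)
  alpha needs (1, 3) <= (8, 9) -> finishes; pool += (1, 0) = (9, 9)
  charlie needs (7, 1) <= (9, 9) -> finishes; pool += (1, 1) = (10, 10)


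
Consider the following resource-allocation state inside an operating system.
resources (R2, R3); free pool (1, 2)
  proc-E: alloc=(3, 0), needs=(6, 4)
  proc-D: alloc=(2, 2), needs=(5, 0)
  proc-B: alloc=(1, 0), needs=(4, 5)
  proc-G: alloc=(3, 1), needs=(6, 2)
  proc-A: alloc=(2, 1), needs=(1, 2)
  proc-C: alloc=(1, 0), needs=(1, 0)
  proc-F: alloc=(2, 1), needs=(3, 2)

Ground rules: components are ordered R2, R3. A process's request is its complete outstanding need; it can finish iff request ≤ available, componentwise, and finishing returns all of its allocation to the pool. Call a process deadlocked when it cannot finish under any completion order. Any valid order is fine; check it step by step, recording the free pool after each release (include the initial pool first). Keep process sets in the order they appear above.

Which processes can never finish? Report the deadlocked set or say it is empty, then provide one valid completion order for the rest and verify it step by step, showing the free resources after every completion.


Nothing here is deadlocked.
Key observation: no deadlock: proc-C fits now, and the freed resources carry the rest through.
The rest can finish in the order proc-C, proc-A, proc-F, proc-D, proc-E, proc-G, proc-B. Step-by-step check:
  pool = (1, 2)
  run proc-C (needs (1, 0), free (1, 2)); after release of (1, 0) the pool is (2, 2)
  run proc-A (needs (1, 2), free (2, 2)); after release of (2, 1) the pool is (4, 3)
  run proc-F (needs (3, 2), free (4, 3)); after release of (2, 1) the pool is (6, 4)
  run proc-D (needs (5, 0), free (6, 4)); after release of (2, 2) the pool is (8, 6)
  run proc-E (needs (6, 4), free (8, 6)); after release of (3, 0) the pool is (11, 6)
  run proc-G (needs (6, 2), free (11, 6)); after release of (3, 1) the pool is (14, 7)
  run proc-B (needs (4, 5), free (14, 7)); after release of (1, 0) the pool is (15, 7)


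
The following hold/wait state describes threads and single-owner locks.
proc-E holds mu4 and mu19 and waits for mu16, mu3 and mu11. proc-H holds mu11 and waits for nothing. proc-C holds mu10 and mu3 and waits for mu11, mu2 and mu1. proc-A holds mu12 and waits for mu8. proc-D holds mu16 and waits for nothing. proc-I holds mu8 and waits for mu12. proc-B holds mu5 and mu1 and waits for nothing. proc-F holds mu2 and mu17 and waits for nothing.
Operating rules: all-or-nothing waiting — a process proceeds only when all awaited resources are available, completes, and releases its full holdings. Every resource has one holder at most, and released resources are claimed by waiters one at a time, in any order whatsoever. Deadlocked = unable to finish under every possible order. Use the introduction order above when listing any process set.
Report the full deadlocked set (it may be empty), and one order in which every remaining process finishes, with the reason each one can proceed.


Deadlocked set: proc-A and proc-I.
Key observation: along proc-A -> proc-I -> proc-A, each member waits on what the next one holds — a deadlock; no other process is dragged down with it.
The rest can finish in the order proc-D, proc-B, proc-H, proc-F, proc-C, proc-E.
Verifying each step:
  proc-D: no waits; runs immediately, freeing mu16
  proc-B: no waits; runs immediately, freeing mu5 and mu1
  proc-H: no waits; runs immediately, freeing mu11
  proc-F: no waits; runs immediately, freeing mu2 and mu17
  proc-C: everything it awaited (mu11, mu2 and mu1) is free; runs, freeing mu10 and mu3
  proc-E: everything it awaited (mu16, mu3 and mu11) is free; runs, freeing mu4 and mu19


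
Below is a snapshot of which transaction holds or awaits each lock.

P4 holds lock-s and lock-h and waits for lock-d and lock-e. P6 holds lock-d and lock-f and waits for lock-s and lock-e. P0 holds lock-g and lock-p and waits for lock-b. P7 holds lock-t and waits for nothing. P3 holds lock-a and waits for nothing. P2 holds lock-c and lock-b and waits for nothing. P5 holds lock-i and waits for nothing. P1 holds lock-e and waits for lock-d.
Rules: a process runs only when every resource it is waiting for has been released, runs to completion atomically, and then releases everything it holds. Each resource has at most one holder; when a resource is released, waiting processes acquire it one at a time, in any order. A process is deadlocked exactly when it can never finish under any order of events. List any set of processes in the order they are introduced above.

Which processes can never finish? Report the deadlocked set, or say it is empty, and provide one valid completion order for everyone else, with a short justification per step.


The deadlocked set is P4, P6 and P1.
Key observation: P4 -> P6 -> P4 is a circular wait — nothing in it can go first; P1 is caught in further circular waits.
A valid finishing order for the others: P2, P5, P3, P0, P7.
Check, step by step:
  P2: no waits; runs immediately, freeing lock-c and lock-b
  P5: no waits; runs immediately, freeing lock-i
  P3: no waits; runs immediately, freeing lock-a
  P0 waits on lock-b — all released -> runs and releases lock-g and lock-p
  P7: no waits; runs immediately, freeing lock-t


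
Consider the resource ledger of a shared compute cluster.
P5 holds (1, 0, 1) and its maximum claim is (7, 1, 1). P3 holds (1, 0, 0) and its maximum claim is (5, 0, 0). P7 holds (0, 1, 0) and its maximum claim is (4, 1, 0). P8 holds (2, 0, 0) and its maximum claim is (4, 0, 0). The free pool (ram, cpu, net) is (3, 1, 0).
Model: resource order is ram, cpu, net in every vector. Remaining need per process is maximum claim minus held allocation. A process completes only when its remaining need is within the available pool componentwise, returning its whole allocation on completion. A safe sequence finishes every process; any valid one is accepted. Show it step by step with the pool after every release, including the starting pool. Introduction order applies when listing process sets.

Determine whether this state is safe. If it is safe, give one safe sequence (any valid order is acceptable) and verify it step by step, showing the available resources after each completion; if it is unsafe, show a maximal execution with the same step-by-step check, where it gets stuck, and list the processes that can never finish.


The state is SAFE; one workable sequence: P8, P7, P3, P5.
Key observation: P5 is the earliest step where a requested resource binds exactly: need (6, 1, 0), pool (6, 2, 0) at its turn.
Verifying each step:
  pool = (3, 1, 0)
  P8 needs (2, 0, 0) <= (3, 1, 0) -> finishes; pool += (2, 0, 0) = (5, 1, 0)
  P7 needs (4, 0, 0) <= (5, 1, 0) -> finishes; pool += (0, 1, 0) = (5, 2, 0)
  P3 needs (4, 0, 0) <= (5, 2, 0) -> finishes; pool += (1, 0, 0) = (6, 2, 0)
  P5 needs (6, 1, 0) <= (6, 2, 0) -> finishes; pool += (1, 0, 1) = (7, 2, 1)


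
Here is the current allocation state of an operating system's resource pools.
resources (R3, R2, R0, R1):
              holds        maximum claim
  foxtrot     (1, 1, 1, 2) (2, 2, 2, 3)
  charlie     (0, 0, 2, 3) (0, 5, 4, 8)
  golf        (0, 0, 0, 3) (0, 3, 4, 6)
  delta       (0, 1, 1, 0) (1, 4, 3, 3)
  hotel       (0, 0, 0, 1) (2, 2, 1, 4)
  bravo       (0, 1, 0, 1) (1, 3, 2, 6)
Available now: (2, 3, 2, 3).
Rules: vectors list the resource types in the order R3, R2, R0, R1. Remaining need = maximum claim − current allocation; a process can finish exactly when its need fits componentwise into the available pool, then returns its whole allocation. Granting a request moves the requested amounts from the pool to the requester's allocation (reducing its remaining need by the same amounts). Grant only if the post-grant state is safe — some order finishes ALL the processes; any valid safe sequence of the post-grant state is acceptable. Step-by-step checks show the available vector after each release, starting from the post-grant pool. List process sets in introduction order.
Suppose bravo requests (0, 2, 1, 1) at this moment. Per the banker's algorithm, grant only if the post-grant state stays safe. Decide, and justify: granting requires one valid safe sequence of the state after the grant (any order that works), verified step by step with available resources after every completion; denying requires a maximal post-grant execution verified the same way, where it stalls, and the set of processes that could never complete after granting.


GRANT — the state after the grant stays safe, e.g. via foxtrot, bravo, charlie, hotel, delta, golf.
Key observation: with (2, 1, 1, 2) left after the transfer, foxtrot can run at once — the state stays safe.
Step-by-step check of the post-grant state:
  pool = (2, 1, 1, 2)
  run foxtrot (needs (1, 1, 1, 1), free (2, 1, 1, 2)); after release of (1, 1, 1, 2) the pool is (3, 2, 2, 4)
  run bravo (needs (1, 0, 1, 4), free (3, 2, 2, 4)); after release of (0, 3, 1, 2) the pool is (3, 5, 3, 6)
  run charlie (needs (0, 5, 2, 5), free (3, 5, 3, 6)); after release of (0, 0, 2, 3) the pool is (3, 5, 5, 9)
  run hotel (needs (2, 2, 1, 3), free (3, 5, 5, 9)); after release of (0, 0, 0, 1) the pool is (3, 5, 5, 10)
  run delta (needs (1, 3, 2, 3), free (3, 5, 5, 10)); after release of (0, 1, 1, 0) the pool is (3, 6, 6, 10)
  run golf (needs (0, 3, 4, 3), free (3, 6, 6, 10)); after release of (0, 0, 0, 3) the pool is (3, 6, 6, 13)


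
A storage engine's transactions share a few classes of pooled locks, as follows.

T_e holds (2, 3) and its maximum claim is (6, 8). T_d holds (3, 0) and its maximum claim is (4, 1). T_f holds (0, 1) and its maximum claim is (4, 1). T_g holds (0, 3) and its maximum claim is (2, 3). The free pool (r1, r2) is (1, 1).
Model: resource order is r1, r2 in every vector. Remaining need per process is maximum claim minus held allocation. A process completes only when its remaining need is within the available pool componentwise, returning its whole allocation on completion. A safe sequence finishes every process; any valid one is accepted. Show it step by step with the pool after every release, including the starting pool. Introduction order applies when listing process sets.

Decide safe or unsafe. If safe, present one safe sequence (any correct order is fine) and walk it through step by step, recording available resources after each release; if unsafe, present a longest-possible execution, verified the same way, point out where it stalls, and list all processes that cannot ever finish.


SAFE. One safe sequence: T_d, T_f, T_g, T_e.
Key observation: reading the order forward, T_d is the first process whose need (1, 1) meets the free pool (1, 1) exactly on a resource it requests.
Walking it through:
  pool = (1, 1)
  run T_d (needs (1, 1), free (1, 1)); after release of (3, 0) the pool is (4, 1)
  run T_f (needs (4, 0), free (4, 1)); after release of (0, 1) the pool is (4, 2)
  run T_g (needs (2, 0), free (4, 2)); after release of (0, 3) the pool is (4, 5)
  run T_e (needs (4, 5), free (4, 5)); after release of (2, 3) the pool is (6, 8)


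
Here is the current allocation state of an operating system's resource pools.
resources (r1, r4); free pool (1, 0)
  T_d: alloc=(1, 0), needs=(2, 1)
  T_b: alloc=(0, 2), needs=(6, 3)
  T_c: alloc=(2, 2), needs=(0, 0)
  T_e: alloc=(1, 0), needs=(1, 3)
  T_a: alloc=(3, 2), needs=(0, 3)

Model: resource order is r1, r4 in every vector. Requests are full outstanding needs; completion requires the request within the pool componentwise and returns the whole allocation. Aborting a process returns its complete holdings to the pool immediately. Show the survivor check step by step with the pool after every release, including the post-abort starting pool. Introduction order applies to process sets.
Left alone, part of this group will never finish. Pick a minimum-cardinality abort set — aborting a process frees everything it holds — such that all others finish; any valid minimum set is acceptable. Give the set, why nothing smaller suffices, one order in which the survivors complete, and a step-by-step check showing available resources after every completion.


The answer: abort T_b.
Key observation: T_e was stuck for good until T_b gave back (0, 2); in the order shown it finishes at step 2.
No smaller set exists: with zero aborts the deadlock remains.
One survivor order: T_c, T_e, T_a, T_d. Step-by-step check (post-abort pool first):
  pool = (1, 2)
  run T_c (needs (0, 0), free (1, 2)); after release of (2, 2) the pool is (3, 4)
  run T_e (needs (1, 3), free (3, 4)); after release of (1, 0) the pool is (4, 4)
  run T_a (needs (0, 3), free (4, 4)); after release of (3, 2) the pool is (7, 6)
  run T_d (needs (2, 1), free (7, 6)); after release of (1, 0) the pool is (8, 6)


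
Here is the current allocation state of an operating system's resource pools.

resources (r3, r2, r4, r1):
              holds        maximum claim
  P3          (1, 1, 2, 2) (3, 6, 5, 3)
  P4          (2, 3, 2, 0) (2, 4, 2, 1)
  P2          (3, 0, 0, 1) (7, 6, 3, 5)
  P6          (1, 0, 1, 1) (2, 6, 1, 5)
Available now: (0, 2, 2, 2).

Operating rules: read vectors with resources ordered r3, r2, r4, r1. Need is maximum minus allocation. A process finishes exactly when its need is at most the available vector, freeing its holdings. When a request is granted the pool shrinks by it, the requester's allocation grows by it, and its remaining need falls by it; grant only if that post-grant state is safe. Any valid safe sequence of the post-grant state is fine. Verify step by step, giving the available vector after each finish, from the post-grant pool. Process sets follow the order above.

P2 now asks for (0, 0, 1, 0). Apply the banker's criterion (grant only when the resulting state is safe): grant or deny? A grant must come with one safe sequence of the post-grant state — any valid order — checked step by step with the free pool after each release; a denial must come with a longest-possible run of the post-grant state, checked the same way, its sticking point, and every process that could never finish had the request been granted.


GRANT: granting preserves safety; a valid post-grant sequence is P4, P3, P6, P2.
Key observation: the transfer keeps a workable pool ((0, 2, 1, 2)); P4 starts the safe sequence.
Verifying the post-grant state step by step:
  pool = (0, 2, 1, 2)
  run P4 (needs (0, 1, 0, 1), free (0, 2, 1, 2)); after release of (2, 3, 2, 0) the pool is (2, 5, 3, 2)
  run P3 (needs (2, 5, 3, 1), free (2, 5, 3, 2)); after release of (1, 1, 2, 2) the pool is (3, 6, 5, 4)
  run P6 (needs (1, 6, 0, 4), free (3, 6, 5, 4)); after release of (1, 0, 1, 1) the pool is (4, 6, 6, 5)
  run P2 (needs (4, 6, 2, 4), free (4, 6, 6, 5)); after release of (3, 0, 1, 1) the pool is (7, 6, 7, 6)


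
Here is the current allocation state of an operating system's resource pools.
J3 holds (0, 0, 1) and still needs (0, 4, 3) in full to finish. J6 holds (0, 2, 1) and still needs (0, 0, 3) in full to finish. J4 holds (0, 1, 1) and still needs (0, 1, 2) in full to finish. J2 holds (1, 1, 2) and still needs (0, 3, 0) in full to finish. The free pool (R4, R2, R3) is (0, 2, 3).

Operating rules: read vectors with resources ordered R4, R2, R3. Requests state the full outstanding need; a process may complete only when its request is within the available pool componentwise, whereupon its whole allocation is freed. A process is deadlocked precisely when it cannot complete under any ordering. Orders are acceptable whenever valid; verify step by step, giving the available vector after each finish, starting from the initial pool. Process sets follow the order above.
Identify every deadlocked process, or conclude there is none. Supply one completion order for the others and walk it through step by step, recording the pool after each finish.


The deadlocked set is empty.
Key observation: beginning at J6, releases accumulate fast enough that every process eventually fits.
A valid finishing order for the others: J6, J3, J4, J2. Verifying each step:
  pool = (0, 2, 3)
  J6: need (0, 0, 3) fits (0, 2, 3); releases (0, 2, 1), pool now (0, 4, 4)
  J3: need (0, 4, 3) fits (0, 4, 4); releases (0, 0, 1), pool now (0, 4, 5)
  J4: need (0, 1, 2) fits (0, 4, 5); releases (0, 1, 1), pool now (0, 5, 6)
  J2: need (0, 3, 0) fits (0, 5, 6); releases (1, 1, 2), pool now (1, 6, 8)


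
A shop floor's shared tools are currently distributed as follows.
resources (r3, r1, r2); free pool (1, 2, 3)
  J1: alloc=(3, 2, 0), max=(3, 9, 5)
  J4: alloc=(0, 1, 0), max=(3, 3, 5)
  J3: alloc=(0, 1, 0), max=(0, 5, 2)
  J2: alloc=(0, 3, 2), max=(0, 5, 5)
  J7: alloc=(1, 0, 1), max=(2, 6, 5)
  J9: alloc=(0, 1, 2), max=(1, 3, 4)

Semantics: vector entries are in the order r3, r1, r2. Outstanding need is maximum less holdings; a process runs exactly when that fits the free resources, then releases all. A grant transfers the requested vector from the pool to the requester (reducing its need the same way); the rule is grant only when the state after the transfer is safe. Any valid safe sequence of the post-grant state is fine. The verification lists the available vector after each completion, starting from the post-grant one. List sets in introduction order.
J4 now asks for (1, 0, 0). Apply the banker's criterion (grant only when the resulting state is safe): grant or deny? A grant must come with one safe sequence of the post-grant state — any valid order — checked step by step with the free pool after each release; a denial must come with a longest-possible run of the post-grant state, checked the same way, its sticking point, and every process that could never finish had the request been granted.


DENY: after the grant no complete ordering would exist.
Key observation: after J2, J3 the pool peaks at (0, 6, 5), and each blocked process is short somewhere: J1 on r1; J4 on r3; J7 on r3; J9 on r3.
On the post-grant state, J2, J3 is a maximal run — nothing extends it. Check, step by step:
  pool = (0, 2, 3)
  run J2 (needs (0, 2, 3), free (0, 2, 3)); after release of (0, 3, 2) the pool is (0, 5, 5)
  run J3 (needs (0, 4, 2), free (0, 5, 5)); after release of (0, 1, 0) the pool is (0, 6, 5)
  J1 still needs (0, 7, 5) but only (0, 6, 5) is free — short on r1
  J4 still needs (2, 2, 5) but only (0, 6, 5) is free — short on r3
  J7 still needs (1, 6, 4) but only (0, 6, 5) is free — short on r3
  J9 still needs (1, 2, 2) but only (0, 6, 5) is free — short on r3
Post-grant, the permanently blocked set is J1, J4, J7 and J9.


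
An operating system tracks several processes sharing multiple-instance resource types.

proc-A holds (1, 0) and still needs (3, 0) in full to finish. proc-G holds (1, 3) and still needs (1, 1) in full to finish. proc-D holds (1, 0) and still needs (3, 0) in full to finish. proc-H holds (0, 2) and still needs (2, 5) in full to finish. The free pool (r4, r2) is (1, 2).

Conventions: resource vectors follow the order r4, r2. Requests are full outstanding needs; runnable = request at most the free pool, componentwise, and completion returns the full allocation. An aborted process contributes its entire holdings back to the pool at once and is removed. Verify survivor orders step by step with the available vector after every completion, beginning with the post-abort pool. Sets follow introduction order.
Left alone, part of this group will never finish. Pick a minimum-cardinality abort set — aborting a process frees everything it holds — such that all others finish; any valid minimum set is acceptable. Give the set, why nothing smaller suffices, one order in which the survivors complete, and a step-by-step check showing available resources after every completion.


Abort proc-A.
Key observation: proc-D could never have finished before the abort; with (1, 0) returned by proc-A, it fits at step 3.
Why nothing smaller works: aborting no one leaves the state deadlocked as given.
Survivors finish in the order: proc-G, proc-H, proc-D. Walking it through (pool after the aborts first):
  pool = (2, 2)
  proc-G: need (1, 1) fits (2, 2); releases (1, 3), pool now (3, 5)
  proc-H: need (2, 5) fits (3, 5); releases (0, 2), pool now (3, 7)
  proc-D: need (3, 0) fits (3, 7); releases (1, 0), pool now (4, 7)


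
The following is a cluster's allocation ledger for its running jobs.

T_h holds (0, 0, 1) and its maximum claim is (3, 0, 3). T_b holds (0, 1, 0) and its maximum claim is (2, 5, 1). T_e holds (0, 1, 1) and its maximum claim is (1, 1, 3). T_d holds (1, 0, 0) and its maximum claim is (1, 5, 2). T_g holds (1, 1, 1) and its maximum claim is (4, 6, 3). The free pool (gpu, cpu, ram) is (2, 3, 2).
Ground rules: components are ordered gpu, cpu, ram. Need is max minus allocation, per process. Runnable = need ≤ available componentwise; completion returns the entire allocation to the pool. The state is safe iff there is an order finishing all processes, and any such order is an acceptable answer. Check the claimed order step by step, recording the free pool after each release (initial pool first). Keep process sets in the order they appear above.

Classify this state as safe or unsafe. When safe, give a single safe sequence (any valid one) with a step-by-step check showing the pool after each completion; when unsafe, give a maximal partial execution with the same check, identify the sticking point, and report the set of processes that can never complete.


SAFE — a valid safe sequence is T_e, T_b, T_d, T_h, T_g.
Key observation: the order's first zero-slack moment is T_e ((1, 0, 2) needed, (2, 3, 2) free — a requested resource with nothing to spare).
Check, step by step:
  pool = (2, 3, 2)
  T_e needs (1, 0, 2) <= (2, 3, 2) -> finishes; pool += (0, 1, 1) = (2, 4, 3)
  T_b needs (2, 4, 1) <= (2, 4, 3) -> finishes; pool += (0, 1, 0) = (2, 5, 3)
  T_d needs (0, 5, 2) <= (2, 5, 3) -> finishes; pool += (1, 0, 0) = (3, 5, 3)
  T_h needs (3, 0, 2) <= (3, 5, 3) -> finishes; pool += (0, 0, 1) = (3, 5, 4)
  T_g needs (3, 5, 2) <= (3, 5, 4) -> finishes; pool += (1, 1, 1) = (4, 6, 5)


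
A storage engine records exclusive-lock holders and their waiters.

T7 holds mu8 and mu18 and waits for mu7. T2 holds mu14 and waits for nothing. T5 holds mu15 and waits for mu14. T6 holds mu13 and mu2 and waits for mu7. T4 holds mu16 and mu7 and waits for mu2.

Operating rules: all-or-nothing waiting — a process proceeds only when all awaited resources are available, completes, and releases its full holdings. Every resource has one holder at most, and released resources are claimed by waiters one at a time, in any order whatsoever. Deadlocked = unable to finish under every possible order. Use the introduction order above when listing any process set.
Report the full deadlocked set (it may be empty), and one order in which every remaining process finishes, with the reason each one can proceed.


Deadlocked: T7, T6 and T4.
Key observation: the knot is the closed ring of waits T4 -> T6 -> T4; T7 waits into the deadlock from upstream.
One completion order for the rest: T2, T5.
Step-by-step check:
  T2: no waits; runs immediately, freeing mu14
  run T5 (all its waits — mu14 — are resolved); releases mu15


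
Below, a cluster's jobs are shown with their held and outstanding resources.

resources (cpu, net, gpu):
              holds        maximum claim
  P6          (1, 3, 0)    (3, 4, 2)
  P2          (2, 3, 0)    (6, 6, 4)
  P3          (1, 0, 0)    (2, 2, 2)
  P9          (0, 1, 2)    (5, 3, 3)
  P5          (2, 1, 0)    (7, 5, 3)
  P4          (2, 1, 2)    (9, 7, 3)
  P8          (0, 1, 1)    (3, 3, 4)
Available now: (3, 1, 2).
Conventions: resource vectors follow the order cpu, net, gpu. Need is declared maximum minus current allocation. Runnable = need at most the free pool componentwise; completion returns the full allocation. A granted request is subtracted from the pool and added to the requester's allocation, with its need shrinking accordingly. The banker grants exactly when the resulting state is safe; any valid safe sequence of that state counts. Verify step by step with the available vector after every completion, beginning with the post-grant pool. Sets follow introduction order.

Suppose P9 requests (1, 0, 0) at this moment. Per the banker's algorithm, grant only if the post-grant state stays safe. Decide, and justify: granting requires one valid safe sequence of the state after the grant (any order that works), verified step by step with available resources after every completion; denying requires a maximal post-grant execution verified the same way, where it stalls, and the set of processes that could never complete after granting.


GRANT: granting preserves safety; a valid post-grant sequence is P6, P3, P9, P5, P4, P2, P8.
Key observation: even at the reduced pool (2, 1, 2), P6 fits immediately, so safety survives the grant.
Verifying the post-grant state step by step:
  pool = (2, 1, 2)
  P6: need (2, 1, 2) fits (2, 1, 2); releases (1, 3, 0), pool now (3, 4, 2)
  P3: need (1, 2, 2) fits (3, 4, 2); releases (1, 0, 0), pool now (4, 4, 2)
  P9: need (4, 2, 1) fits (4, 4, 2); releases (1, 1, 2), pool now (5, 5, 4)
  P5: need (5, 4, 3) fits (5, 5, 4); releases (2, 1, 0), pool now (7, 6, 4)
  P4: need (7, 6, 1) fits (7, 6, 4); releases (2, 1, 2), pool now (9, 7, 6)
  P2: need (4, 3, 4) fits (9, 7, 6); releases (2, 3, 0), pool now (11, 10, 6)
  P8: need (3, 2, 3) fits (11, 10, 6); releases (0, 1, 1), pool now (11, 11, 7)


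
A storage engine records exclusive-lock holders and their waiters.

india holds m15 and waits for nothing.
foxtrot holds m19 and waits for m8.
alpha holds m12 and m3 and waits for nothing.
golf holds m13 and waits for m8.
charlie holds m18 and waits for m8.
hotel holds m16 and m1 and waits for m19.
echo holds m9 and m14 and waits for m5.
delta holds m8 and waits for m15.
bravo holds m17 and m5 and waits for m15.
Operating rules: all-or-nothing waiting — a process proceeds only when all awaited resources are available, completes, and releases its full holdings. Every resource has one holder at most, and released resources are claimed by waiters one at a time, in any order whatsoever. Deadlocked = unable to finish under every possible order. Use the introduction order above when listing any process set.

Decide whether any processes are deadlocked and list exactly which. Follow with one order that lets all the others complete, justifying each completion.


No process is deadlocked.
Key observation: there is no circular wait here — follow any chain and it reaches a process that is free to run now.
A valid finishing order for the others: alpha, india, delta, foxtrot, charlie, hotel, golf, bravo, echo.
Verifying each step:
  alpha waits on nothing -> runs at once and releases m12 and m3
  india waits on nothing -> runs at once and releases m15
  delta waits on m15 — all released -> runs and releases m8
  foxtrot waits on m8 — all released -> runs and releases m19
  charlie waits on m8 — all released -> runs and releases m18
  hotel waits on m19 — all released -> runs and releases m16 and m1
  golf waits on m8 — all released -> runs and releases m13
  bravo waits on m15 — all released -> runs and releases m17 and m5
  echo waits on m5 — all released -> runs and releases m9 and m14


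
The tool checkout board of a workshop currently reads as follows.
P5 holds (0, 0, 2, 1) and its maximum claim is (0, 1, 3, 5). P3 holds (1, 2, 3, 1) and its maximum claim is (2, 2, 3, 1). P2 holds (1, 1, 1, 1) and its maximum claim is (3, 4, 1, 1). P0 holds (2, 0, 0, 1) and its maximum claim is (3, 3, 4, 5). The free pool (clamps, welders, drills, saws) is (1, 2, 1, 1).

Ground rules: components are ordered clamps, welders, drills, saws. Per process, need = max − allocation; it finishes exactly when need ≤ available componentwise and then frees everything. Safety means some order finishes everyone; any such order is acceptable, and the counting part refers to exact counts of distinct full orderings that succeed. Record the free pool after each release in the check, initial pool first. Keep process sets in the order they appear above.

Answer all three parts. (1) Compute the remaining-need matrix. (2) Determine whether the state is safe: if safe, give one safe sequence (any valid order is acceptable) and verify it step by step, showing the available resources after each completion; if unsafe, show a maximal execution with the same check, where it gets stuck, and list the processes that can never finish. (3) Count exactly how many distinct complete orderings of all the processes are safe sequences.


(1) Outstanding need per process (order clamps, welders, drills, saws):
  P5: (0, 1, 1, 4)
  P3: (1, 0, 0, 0)
  P2: (2, 3, 0, 0)
  P0: (1, 3, 4, 4)
(2) UNSAFE.
Key observation: P3, P2 can finish, but then (3, 5, 5, 3) is all there is, and the blocked group's saws demands exceed it.
Going as far as possible: P3, P2; after that, nothing fits. Verifying each step:
  pool = (1, 2, 1, 1)
  P3 needs (1, 0, 0, 0) <= (1, 2, 1, 1) -> finishes; pool += (1, 2, 3, 1) = (2, 4, 4, 2)
  P2 needs (2, 3, 0, 0) <= (2, 4, 4, 2) -> finishes; pool += (1, 1, 1, 1) = (3, 5, 5, 3)
  P5 cannot run: need (0, 1, 1, 4) vs free (3, 5, 5, 3) (insufficient saws)
  P0 cannot run: need (1, 3, 4, 4) vs free (3, 5, 5, 3) (insufficient saws)
Permanently blocked: P5 and P0.
(3) Precisely 0 of the possible complete orderings are safe sequences.


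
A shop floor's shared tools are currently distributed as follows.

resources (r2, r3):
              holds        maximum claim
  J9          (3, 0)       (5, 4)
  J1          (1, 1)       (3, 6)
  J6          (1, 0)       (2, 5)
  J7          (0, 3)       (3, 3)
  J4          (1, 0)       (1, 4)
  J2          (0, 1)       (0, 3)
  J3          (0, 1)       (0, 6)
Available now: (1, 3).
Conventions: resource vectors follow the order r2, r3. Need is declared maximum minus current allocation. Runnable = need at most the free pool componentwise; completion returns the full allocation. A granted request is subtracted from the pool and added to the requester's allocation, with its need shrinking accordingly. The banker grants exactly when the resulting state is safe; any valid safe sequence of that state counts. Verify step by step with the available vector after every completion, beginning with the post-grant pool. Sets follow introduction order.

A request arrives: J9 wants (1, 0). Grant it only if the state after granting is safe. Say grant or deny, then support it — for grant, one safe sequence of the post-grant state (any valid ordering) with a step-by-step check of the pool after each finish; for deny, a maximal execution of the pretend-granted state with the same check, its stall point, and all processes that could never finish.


GRANT — the state after the grant stays safe, e.g. via J2, J4, J9, J7, J3, J6, J1.
Key observation: the grant leaves (0, 3) free — enough for J2, whose release restarts the cascade.
Verifying the post-grant state step by step:
  pool = (0, 3)
  run J2 (needs (0, 2), free (0, 3)); after release of (0, 1) the pool is (0, 4)
  run J4 (needs (0, 4), free (0, 4)); after release of (1, 0) the pool is (1, 4)
  run J9 (needs (1, 4), free (1, 4)); after release of (4, 0) the pool is (5, 4)
  run J7 (needs (3, 0), free (5, 4)); after release of (0, 3) the pool is (5, 7)
  run J3 (needs (0, 5), free (5, 7)); after release of (0, 1) the pool is (5, 8)
  run J6 (needs (1, 5), free (5, 8)); after release of (1, 0) the pool is (6, 8)
  run J1 (needs (2, 5), free (6, 8)); after release of (1, 1) the pool is (7, 9)
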